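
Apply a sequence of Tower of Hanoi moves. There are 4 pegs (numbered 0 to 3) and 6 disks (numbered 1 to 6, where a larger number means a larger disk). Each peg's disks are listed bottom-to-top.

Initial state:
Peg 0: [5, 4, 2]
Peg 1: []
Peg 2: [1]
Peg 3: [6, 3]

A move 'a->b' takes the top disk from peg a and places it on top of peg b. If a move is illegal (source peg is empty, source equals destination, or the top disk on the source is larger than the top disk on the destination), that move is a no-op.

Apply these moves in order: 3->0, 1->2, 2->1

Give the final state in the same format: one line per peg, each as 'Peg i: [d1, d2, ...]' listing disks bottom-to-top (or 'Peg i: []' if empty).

After move 1 (3->0):
Peg 0: [5, 4, 2]
Peg 1: []
Peg 2: [1]
Peg 3: [6, 3]

After move 2 (1->2):
Peg 0: [5, 4, 2]
Peg 1: []
Peg 2: [1]
Peg 3: [6, 3]

After move 3 (2->1):
Peg 0: [5, 4, 2]
Peg 1: [1]
Peg 2: []
Peg 3: [6, 3]

Answer: Peg 0: [5, 4, 2]
Peg 1: [1]
Peg 2: []
Peg 3: [6, 3]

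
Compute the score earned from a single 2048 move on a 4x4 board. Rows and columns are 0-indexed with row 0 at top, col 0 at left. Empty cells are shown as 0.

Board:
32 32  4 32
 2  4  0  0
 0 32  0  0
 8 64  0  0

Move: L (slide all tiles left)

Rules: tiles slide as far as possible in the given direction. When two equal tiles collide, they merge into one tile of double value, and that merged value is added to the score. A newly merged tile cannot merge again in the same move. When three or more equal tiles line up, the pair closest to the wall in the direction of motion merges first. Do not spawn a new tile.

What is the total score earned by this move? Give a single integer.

Answer: 64

Derivation:
Slide left:
row 0: [32, 32, 4, 32] -> [64, 4, 32, 0]  score +64 (running 64)
row 1: [2, 4, 0, 0] -> [2, 4, 0, 0]  score +0 (running 64)
row 2: [0, 32, 0, 0] -> [32, 0, 0, 0]  score +0 (running 64)
row 3: [8, 64, 0, 0] -> [8, 64, 0, 0]  score +0 (running 64)
Board after move:
64  4 32  0
 2  4  0  0
32  0  0  0
 8 64  0  0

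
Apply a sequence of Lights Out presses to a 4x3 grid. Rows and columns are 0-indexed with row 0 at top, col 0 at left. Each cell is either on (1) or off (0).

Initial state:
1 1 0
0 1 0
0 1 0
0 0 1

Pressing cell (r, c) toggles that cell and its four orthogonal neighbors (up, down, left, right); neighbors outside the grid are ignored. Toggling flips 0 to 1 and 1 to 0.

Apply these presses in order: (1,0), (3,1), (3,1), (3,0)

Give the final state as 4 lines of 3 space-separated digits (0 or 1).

After press 1 at (1,0):
0 1 0
1 0 0
1 1 0
0 0 1

After press 2 at (3,1):
0 1 0
1 0 0
1 0 0
1 1 0

After press 3 at (3,1):
0 1 0
1 0 0
1 1 0
0 0 1

After press 4 at (3,0):
0 1 0
1 0 0
0 1 0
1 1 1

Answer: 0 1 0
1 0 0
0 1 0
1 1 1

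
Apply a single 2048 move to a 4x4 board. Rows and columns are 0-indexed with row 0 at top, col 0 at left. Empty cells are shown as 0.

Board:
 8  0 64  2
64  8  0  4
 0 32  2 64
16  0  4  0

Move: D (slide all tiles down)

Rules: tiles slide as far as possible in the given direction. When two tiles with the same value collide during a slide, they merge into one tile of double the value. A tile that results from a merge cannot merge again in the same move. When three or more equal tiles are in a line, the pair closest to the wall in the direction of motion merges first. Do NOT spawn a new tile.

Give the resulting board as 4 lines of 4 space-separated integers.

Slide down:
col 0: [8, 64, 0, 16] -> [0, 8, 64, 16]
col 1: [0, 8, 32, 0] -> [0, 0, 8, 32]
col 2: [64, 0, 2, 4] -> [0, 64, 2, 4]
col 3: [2, 4, 64, 0] -> [0, 2, 4, 64]

Answer:  0  0  0  0
 8  0 64  2
64  8  2  4
16 32  4 64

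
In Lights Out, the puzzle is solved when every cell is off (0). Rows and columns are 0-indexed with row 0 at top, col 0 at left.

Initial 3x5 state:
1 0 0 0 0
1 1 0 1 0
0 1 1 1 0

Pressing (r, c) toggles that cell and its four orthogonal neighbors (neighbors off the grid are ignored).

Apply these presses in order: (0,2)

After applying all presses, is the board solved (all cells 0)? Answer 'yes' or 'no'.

Answer: no

Derivation:
After press 1 at (0,2):
1 1 1 1 0
1 1 1 1 0
0 1 1 1 0

Lights still on: 11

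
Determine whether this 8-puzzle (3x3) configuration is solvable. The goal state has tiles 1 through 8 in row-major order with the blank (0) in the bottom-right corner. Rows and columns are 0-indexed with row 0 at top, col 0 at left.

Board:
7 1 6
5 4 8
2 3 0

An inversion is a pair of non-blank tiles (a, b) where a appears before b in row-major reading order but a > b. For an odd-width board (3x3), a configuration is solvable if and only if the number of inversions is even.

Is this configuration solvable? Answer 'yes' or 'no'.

Answer: no

Derivation:
Inversions (pairs i<j in row-major order where tile[i] > tile[j] > 0): 17
17 is odd, so the puzzle is not solvable.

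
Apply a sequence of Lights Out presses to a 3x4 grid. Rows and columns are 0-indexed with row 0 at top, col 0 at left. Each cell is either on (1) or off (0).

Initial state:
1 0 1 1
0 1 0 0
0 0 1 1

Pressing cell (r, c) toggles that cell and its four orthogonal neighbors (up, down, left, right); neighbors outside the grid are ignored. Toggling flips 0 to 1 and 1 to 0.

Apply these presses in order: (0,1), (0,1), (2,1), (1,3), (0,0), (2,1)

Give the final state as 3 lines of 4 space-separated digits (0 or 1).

After press 1 at (0,1):
0 1 0 1
0 0 0 0
0 0 1 1

After press 2 at (0,1):
1 0 1 1
0 1 0 0
0 0 1 1

After press 3 at (2,1):
1 0 1 1
0 0 0 0
1 1 0 1

After press 4 at (1,3):
1 0 1 0
0 0 1 1
1 1 0 0

After press 5 at (0,0):
0 1 1 0
1 0 1 1
1 1 0 0

After press 6 at (2,1):
0 1 1 0
1 1 1 1
0 0 1 0

Answer: 0 1 1 0
1 1 1 1
0 0 1 0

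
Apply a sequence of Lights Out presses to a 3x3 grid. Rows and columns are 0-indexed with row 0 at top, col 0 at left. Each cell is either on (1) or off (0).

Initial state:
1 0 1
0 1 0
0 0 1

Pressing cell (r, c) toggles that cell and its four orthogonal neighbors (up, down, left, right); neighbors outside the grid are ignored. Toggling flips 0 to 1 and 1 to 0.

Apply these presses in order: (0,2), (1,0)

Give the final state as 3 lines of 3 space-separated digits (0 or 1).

Answer: 0 1 0
1 0 1
1 0 1

Derivation:
After press 1 at (0,2):
1 1 0
0 1 1
0 0 1

After press 2 at (1,0):
0 1 0
1 0 1
1 0 1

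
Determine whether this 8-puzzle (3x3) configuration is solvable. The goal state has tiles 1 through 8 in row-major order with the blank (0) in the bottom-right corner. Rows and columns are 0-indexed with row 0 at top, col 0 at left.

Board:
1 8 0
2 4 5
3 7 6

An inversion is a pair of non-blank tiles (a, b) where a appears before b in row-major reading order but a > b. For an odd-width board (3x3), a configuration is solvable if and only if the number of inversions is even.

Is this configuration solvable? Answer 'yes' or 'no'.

Answer: no

Derivation:
Inversions (pairs i<j in row-major order where tile[i] > tile[j] > 0): 9
9 is odd, so the puzzle is not solvable.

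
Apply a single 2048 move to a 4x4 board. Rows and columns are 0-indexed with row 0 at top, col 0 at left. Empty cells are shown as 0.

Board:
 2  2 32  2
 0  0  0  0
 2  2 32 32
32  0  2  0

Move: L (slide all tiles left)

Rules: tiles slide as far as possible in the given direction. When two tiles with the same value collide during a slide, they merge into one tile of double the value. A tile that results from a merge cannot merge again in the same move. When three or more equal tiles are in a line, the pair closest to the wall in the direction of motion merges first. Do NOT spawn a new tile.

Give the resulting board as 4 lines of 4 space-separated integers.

Slide left:
row 0: [2, 2, 32, 2] -> [4, 32, 2, 0]
row 1: [0, 0, 0, 0] -> [0, 0, 0, 0]
row 2: [2, 2, 32, 32] -> [4, 64, 0, 0]
row 3: [32, 0, 2, 0] -> [32, 2, 0, 0]

Answer:  4 32  2  0
 0  0  0  0
 4 64  0  0
32  2  0  0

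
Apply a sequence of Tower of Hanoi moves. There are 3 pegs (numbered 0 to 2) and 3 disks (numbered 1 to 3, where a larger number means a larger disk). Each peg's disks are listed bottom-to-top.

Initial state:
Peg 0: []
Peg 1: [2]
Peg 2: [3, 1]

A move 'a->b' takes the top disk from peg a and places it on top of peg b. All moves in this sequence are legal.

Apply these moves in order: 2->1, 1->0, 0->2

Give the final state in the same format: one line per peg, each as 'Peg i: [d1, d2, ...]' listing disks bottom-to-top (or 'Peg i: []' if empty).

Answer: Peg 0: []
Peg 1: [2]
Peg 2: [3, 1]

Derivation:
After move 1 (2->1):
Peg 0: []
Peg 1: [2, 1]
Peg 2: [3]

After move 2 (1->0):
Peg 0: [1]
Peg 1: [2]
Peg 2: [3]

After move 3 (0->2):
Peg 0: []
Peg 1: [2]
Peg 2: [3, 1]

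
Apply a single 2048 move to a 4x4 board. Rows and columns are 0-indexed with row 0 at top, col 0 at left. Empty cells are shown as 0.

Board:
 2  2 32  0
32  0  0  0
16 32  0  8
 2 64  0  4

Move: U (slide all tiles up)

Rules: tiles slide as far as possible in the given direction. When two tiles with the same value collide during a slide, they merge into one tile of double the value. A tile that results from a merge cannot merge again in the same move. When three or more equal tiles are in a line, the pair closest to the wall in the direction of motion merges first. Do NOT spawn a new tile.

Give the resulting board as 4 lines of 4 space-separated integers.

Slide up:
col 0: [2, 32, 16, 2] -> [2, 32, 16, 2]
col 1: [2, 0, 32, 64] -> [2, 32, 64, 0]
col 2: [32, 0, 0, 0] -> [32, 0, 0, 0]
col 3: [0, 0, 8, 4] -> [8, 4, 0, 0]

Answer:  2  2 32  8
32 32  0  4
16 64  0  0
 2  0  0  0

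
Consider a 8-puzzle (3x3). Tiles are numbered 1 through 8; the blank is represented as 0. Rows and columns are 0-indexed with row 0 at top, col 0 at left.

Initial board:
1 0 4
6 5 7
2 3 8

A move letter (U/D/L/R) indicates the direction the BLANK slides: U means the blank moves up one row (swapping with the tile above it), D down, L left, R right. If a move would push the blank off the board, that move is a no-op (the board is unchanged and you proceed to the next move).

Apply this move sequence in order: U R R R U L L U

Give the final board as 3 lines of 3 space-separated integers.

After move 1 (U):
1 0 4
6 5 7
2 3 8

After move 2 (R):
1 4 0
6 5 7
2 3 8

After move 3 (R):
1 4 0
6 5 7
2 3 8

After move 4 (R):
1 4 0
6 5 7
2 3 8

After move 5 (U):
1 4 0
6 5 7
2 3 8

After move 6 (L):
1 0 4
6 5 7
2 3 8

After move 7 (L):
0 1 4
6 5 7
2 3 8

After move 8 (U):
0 1 4
6 5 7
2 3 8

Answer: 0 1 4
6 5 7
2 3 8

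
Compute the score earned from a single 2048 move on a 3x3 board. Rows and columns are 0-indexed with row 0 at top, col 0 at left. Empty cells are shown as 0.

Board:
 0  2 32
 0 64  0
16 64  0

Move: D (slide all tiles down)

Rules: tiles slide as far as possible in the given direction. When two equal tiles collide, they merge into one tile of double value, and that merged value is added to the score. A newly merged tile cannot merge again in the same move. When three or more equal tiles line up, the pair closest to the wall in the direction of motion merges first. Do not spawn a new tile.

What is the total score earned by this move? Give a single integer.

Answer: 128

Derivation:
Slide down:
col 0: [0, 0, 16] -> [0, 0, 16]  score +0 (running 0)
col 1: [2, 64, 64] -> [0, 2, 128]  score +128 (running 128)
col 2: [32, 0, 0] -> [0, 0, 32]  score +0 (running 128)
Board after move:
  0   0   0
  0   2   0
 16 128  32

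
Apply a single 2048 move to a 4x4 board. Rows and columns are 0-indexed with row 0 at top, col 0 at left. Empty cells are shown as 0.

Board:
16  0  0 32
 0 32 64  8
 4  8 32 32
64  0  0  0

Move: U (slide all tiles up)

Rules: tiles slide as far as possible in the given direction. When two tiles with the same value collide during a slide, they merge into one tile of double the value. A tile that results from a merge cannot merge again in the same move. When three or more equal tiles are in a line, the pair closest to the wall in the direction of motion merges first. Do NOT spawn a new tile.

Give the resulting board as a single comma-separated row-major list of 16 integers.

Answer: 16, 32, 64, 32, 4, 8, 32, 8, 64, 0, 0, 32, 0, 0, 0, 0

Derivation:
Slide up:
col 0: [16, 0, 4, 64] -> [16, 4, 64, 0]
col 1: [0, 32, 8, 0] -> [32, 8, 0, 0]
col 2: [0, 64, 32, 0] -> [64, 32, 0, 0]
col 3: [32, 8, 32, 0] -> [32, 8, 32, 0]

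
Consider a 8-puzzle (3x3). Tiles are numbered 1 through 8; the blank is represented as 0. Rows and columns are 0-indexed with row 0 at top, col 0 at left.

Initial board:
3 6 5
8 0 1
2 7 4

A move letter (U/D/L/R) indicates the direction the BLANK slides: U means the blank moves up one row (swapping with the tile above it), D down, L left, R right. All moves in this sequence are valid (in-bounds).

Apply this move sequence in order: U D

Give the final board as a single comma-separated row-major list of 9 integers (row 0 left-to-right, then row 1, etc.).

Answer: 3, 6, 5, 8, 0, 1, 2, 7, 4

Derivation:
After move 1 (U):
3 0 5
8 6 1
2 7 4

After move 2 (D):
3 6 5
8 0 1
2 7 4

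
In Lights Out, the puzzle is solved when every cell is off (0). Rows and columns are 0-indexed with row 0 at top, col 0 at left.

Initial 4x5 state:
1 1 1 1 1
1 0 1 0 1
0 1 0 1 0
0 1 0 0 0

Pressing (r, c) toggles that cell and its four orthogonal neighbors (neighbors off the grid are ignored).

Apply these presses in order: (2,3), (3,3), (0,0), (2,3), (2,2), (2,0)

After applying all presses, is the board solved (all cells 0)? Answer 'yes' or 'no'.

After press 1 at (2,3):
1 1 1 1 1
1 0 1 1 1
0 1 1 0 1
0 1 0 1 0

After press 2 at (3,3):
1 1 1 1 1
1 0 1 1 1
0 1 1 1 1
0 1 1 0 1

After press 3 at (0,0):
0 0 1 1 1
0 0 1 1 1
0 1 1 1 1
0 1 1 0 1

After press 4 at (2,3):
0 0 1 1 1
0 0 1 0 1
0 1 0 0 0
0 1 1 1 1

After press 5 at (2,2):
0 0 1 1 1
0 0 0 0 1
0 0 1 1 0
0 1 0 1 1

After press 6 at (2,0):
0 0 1 1 1
1 0 0 0 1
1 1 1 1 0
1 1 0 1 1

Lights still on: 13

Answer: no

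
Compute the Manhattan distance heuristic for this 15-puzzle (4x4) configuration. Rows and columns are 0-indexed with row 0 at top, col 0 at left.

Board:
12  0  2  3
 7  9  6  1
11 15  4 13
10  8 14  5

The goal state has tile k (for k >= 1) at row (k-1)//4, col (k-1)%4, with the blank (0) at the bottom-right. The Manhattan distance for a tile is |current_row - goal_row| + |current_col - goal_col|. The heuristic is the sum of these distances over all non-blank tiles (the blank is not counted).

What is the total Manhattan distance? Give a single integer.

Tile 12: at (0,0), goal (2,3), distance |0-2|+|0-3| = 5
Tile 2: at (0,2), goal (0,1), distance |0-0|+|2-1| = 1
Tile 3: at (0,3), goal (0,2), distance |0-0|+|3-2| = 1
Tile 7: at (1,0), goal (1,2), distance |1-1|+|0-2| = 2
Tile 9: at (1,1), goal (2,0), distance |1-2|+|1-0| = 2
Tile 6: at (1,2), goal (1,1), distance |1-1|+|2-1| = 1
Tile 1: at (1,3), goal (0,0), distance |1-0|+|3-0| = 4
Tile 11: at (2,0), goal (2,2), distance |2-2|+|0-2| = 2
Tile 15: at (2,1), goal (3,2), distance |2-3|+|1-2| = 2
Tile 4: at (2,2), goal (0,3), distance |2-0|+|2-3| = 3
Tile 13: at (2,3), goal (3,0), distance |2-3|+|3-0| = 4
Tile 10: at (3,0), goal (2,1), distance |3-2|+|0-1| = 2
Tile 8: at (3,1), goal (1,3), distance |3-1|+|1-3| = 4
Tile 14: at (3,2), goal (3,1), distance |3-3|+|2-1| = 1
Tile 5: at (3,3), goal (1,0), distance |3-1|+|3-0| = 5
Sum: 5 + 1 + 1 + 2 + 2 + 1 + 4 + 2 + 2 + 3 + 4 + 2 + 4 + 1 + 5 = 39

Answer: 39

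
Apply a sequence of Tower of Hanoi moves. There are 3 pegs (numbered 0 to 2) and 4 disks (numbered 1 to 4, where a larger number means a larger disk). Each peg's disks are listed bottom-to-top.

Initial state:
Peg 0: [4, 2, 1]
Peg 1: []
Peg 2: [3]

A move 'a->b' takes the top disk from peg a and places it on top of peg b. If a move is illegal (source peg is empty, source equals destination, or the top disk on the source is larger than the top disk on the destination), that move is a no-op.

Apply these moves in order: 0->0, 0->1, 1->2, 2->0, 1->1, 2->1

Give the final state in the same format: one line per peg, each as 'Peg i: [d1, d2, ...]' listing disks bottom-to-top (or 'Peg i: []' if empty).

After move 1 (0->0):
Peg 0: [4, 2, 1]
Peg 1: []
Peg 2: [3]

After move 2 (0->1):
Peg 0: [4, 2]
Peg 1: [1]
Peg 2: [3]

After move 3 (1->2):
Peg 0: [4, 2]
Peg 1: []
Peg 2: [3, 1]

After move 4 (2->0):
Peg 0: [4, 2, 1]
Peg 1: []
Peg 2: [3]

After move 5 (1->1):
Peg 0: [4, 2, 1]
Peg 1: []
Peg 2: [3]

After move 6 (2->1):
Peg 0: [4, 2, 1]
Peg 1: [3]
Peg 2: []

Answer: Peg 0: [4, 2, 1]
Peg 1: [3]
Peg 2: []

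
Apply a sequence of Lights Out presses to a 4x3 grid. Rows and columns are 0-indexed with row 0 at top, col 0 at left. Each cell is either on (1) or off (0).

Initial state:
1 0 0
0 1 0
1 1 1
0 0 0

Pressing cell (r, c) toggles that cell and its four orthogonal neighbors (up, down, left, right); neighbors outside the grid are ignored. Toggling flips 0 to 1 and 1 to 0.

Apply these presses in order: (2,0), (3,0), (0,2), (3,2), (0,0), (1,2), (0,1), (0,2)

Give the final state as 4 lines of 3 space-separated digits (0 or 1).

After press 1 at (2,0):
1 0 0
1 1 0
0 0 1
1 0 0

After press 2 at (3,0):
1 0 0
1 1 0
1 0 1
0 1 0

After press 3 at (0,2):
1 1 1
1 1 1
1 0 1
0 1 0

After press 4 at (3,2):
1 1 1
1 1 1
1 0 0
0 0 1

After press 5 at (0,0):
0 0 1
0 1 1
1 0 0
0 0 1

After press 6 at (1,2):
0 0 0
0 0 0
1 0 1
0 0 1

After press 7 at (0,1):
1 1 1
0 1 0
1 0 1
0 0 1

After press 8 at (0,2):
1 0 0
0 1 1
1 0 1
0 0 1

Answer: 1 0 0
0 1 1
1 0 1
0 0 1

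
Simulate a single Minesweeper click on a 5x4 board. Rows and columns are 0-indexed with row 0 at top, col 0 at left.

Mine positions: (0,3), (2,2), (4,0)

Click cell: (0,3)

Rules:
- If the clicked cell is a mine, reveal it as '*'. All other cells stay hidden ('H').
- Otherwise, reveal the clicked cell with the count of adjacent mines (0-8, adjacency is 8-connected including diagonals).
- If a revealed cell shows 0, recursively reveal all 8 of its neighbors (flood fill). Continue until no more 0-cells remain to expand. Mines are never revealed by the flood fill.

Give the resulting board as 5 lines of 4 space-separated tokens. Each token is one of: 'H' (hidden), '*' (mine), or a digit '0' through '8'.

H H H *
H H H H
H H H H
H H H H
H H H H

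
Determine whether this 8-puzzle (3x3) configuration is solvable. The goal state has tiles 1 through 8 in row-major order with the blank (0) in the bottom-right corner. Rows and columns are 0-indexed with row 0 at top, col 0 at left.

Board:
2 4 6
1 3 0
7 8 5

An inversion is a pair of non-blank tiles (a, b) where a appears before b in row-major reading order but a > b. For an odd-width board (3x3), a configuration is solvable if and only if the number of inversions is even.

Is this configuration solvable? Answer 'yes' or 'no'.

Answer: yes

Derivation:
Inversions (pairs i<j in row-major order where tile[i] > tile[j] > 0): 8
8 is even, so the puzzle is solvable.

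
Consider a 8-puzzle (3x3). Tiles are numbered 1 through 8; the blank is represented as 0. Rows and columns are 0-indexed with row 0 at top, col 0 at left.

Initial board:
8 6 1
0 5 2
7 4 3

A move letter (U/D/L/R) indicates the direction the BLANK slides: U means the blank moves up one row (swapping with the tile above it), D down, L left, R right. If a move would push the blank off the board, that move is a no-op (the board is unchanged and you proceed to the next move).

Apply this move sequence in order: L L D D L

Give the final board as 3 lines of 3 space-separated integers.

Answer: 8 6 1
7 5 2
0 4 3

Derivation:
After move 1 (L):
8 6 1
0 5 2
7 4 3

After move 2 (L):
8 6 1
0 5 2
7 4 3

After move 3 (D):
8 6 1
7 5 2
0 4 3

After move 4 (D):
8 6 1
7 5 2
0 4 3

After move 5 (L):
8 6 1
7 5 2
0 4 3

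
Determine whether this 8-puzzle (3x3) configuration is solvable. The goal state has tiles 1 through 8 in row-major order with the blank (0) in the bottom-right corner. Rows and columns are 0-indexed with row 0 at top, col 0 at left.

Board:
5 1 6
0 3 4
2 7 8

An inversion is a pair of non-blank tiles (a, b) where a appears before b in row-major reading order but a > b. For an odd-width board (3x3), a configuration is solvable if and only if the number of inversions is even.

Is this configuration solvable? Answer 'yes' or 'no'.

Inversions (pairs i<j in row-major order where tile[i] > tile[j] > 0): 9
9 is odd, so the puzzle is not solvable.

Answer: no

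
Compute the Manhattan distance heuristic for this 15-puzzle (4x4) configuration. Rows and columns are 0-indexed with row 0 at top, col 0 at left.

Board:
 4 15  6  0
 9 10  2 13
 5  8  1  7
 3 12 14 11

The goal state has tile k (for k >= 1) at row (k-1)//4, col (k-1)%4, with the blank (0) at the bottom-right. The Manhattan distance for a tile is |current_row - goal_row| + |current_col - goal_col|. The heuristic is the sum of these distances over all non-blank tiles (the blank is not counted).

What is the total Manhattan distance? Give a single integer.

Tile 4: (0,0)->(0,3) = 3
Tile 15: (0,1)->(3,2) = 4
Tile 6: (0,2)->(1,1) = 2
Tile 9: (1,0)->(2,0) = 1
Tile 10: (1,1)->(2,1) = 1
Tile 2: (1,2)->(0,1) = 2
Tile 13: (1,3)->(3,0) = 5
Tile 5: (2,0)->(1,0) = 1
Tile 8: (2,1)->(1,3) = 3
Tile 1: (2,2)->(0,0) = 4
Tile 7: (2,3)->(1,2) = 2
Tile 3: (3,0)->(0,2) = 5
Tile 12: (3,1)->(2,3) = 3
Tile 14: (3,2)->(3,1) = 1
Tile 11: (3,3)->(2,2) = 2
Sum: 3 + 4 + 2 + 1 + 1 + 2 + 5 + 1 + 3 + 4 + 2 + 5 + 3 + 1 + 2 = 39

Answer: 39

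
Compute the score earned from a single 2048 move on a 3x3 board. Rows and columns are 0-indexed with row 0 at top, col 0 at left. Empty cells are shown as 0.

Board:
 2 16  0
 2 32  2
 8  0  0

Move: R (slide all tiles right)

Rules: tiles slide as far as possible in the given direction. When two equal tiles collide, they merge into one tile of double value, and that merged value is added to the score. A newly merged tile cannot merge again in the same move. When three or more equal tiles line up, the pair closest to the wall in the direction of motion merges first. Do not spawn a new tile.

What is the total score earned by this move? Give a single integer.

Slide right:
row 0: [2, 16, 0] -> [0, 2, 16]  score +0 (running 0)
row 1: [2, 32, 2] -> [2, 32, 2]  score +0 (running 0)
row 2: [8, 0, 0] -> [0, 0, 8]  score +0 (running 0)
Board after move:
 0  2 16
 2 32  2
 0  0  8

Answer: 0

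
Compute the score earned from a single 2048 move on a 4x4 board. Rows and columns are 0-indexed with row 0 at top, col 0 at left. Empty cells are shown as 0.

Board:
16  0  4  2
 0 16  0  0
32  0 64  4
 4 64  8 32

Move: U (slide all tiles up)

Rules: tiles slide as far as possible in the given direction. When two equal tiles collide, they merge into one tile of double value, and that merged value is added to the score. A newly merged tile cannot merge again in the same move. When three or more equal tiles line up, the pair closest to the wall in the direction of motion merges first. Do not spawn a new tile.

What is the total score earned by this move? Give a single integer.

Slide up:
col 0: [16, 0, 32, 4] -> [16, 32, 4, 0]  score +0 (running 0)
col 1: [0, 16, 0, 64] -> [16, 64, 0, 0]  score +0 (running 0)
col 2: [4, 0, 64, 8] -> [4, 64, 8, 0]  score +0 (running 0)
col 3: [2, 0, 4, 32] -> [2, 4, 32, 0]  score +0 (running 0)
Board after move:
16 16  4  2
32 64 64  4
 4  0  8 32
 0  0  0  0

Answer: 0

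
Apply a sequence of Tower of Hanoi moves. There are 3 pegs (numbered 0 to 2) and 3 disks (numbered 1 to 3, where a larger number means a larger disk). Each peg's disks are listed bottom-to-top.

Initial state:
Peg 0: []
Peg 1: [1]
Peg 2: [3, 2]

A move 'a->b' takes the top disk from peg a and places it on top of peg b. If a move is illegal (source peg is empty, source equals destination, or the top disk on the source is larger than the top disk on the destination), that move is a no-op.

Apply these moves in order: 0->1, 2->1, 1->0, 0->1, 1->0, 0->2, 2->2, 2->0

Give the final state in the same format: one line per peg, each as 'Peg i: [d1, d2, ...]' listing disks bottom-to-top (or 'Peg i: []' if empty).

Answer: Peg 0: [1]
Peg 1: []
Peg 2: [3, 2]

Derivation:
After move 1 (0->1):
Peg 0: []
Peg 1: [1]
Peg 2: [3, 2]

After move 2 (2->1):
Peg 0: []
Peg 1: [1]
Peg 2: [3, 2]

After move 3 (1->0):
Peg 0: [1]
Peg 1: []
Peg 2: [3, 2]

After move 4 (0->1):
Peg 0: []
Peg 1: [1]
Peg 2: [3, 2]

After move 5 (1->0):
Peg 0: [1]
Peg 1: []
Peg 2: [3, 2]

After move 6 (0->2):
Peg 0: []
Peg 1: []
Peg 2: [3, 2, 1]

After move 7 (2->2):
Peg 0: []
Peg 1: []
Peg 2: [3, 2, 1]

After move 8 (2->0):
Peg 0: [1]
Peg 1: []
Peg 2: [3, 2]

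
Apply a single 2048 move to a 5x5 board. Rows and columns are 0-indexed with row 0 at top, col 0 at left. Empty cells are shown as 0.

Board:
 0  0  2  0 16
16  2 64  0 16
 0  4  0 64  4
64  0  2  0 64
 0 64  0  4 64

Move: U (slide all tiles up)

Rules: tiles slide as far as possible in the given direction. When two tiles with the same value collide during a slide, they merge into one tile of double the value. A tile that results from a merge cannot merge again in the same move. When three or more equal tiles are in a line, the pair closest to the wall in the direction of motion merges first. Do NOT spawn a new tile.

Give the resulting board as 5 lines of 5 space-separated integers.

Slide up:
col 0: [0, 16, 0, 64, 0] -> [16, 64, 0, 0, 0]
col 1: [0, 2, 4, 0, 64] -> [2, 4, 64, 0, 0]
col 2: [2, 64, 0, 2, 0] -> [2, 64, 2, 0, 0]
col 3: [0, 0, 64, 0, 4] -> [64, 4, 0, 0, 0]
col 4: [16, 16, 4, 64, 64] -> [32, 4, 128, 0, 0]

Answer:  16   2   2  64  32
 64   4  64   4   4
  0  64   2   0 128
  0   0   0   0   0
  0   0   0   0   0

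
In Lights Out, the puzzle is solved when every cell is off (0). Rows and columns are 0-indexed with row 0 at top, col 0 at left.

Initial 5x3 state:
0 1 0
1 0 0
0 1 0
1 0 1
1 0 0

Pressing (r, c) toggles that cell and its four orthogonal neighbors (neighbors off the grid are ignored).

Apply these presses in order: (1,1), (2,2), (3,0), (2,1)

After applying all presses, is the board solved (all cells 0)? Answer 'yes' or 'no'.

Answer: yes

Derivation:
After press 1 at (1,1):
0 0 0
0 1 1
0 0 0
1 0 1
1 0 0

After press 2 at (2,2):
0 0 0
0 1 0
0 1 1
1 0 0
1 0 0

After press 3 at (3,0):
0 0 0
0 1 0
1 1 1
0 1 0
0 0 0

After press 4 at (2,1):
0 0 0
0 0 0
0 0 0
0 0 0
0 0 0

Lights still on: 0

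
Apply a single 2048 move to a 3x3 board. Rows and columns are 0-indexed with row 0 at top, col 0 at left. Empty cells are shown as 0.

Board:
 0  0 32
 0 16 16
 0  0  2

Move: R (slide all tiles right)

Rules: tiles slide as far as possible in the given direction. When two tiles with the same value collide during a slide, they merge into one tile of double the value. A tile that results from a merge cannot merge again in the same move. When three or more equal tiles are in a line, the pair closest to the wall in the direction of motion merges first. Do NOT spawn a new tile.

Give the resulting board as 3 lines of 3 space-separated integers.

Slide right:
row 0: [0, 0, 32] -> [0, 0, 32]
row 1: [0, 16, 16] -> [0, 0, 32]
row 2: [0, 0, 2] -> [0, 0, 2]

Answer:  0  0 32
 0  0 32
 0  0  2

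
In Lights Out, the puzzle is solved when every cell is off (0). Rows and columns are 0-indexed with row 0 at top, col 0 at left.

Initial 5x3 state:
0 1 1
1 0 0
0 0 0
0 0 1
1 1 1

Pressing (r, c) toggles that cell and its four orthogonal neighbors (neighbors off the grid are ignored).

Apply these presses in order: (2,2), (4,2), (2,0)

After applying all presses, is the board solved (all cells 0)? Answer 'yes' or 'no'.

After press 1 at (2,2):
0 1 1
1 0 1
0 1 1
0 0 0
1 1 1

After press 2 at (4,2):
0 1 1
1 0 1
0 1 1
0 0 1
1 0 0

After press 3 at (2,0):
0 1 1
0 0 1
1 0 1
1 0 1
1 0 0

Lights still on: 8

Answer: no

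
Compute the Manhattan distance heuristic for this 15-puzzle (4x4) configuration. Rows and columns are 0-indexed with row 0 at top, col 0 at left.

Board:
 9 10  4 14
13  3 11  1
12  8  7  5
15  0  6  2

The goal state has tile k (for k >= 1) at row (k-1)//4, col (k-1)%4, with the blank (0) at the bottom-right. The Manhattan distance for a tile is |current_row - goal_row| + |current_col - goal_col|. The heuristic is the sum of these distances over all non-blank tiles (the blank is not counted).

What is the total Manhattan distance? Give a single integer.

Tile 9: at (0,0), goal (2,0), distance |0-2|+|0-0| = 2
Tile 10: at (0,1), goal (2,1), distance |0-2|+|1-1| = 2
Tile 4: at (0,2), goal (0,3), distance |0-0|+|2-3| = 1
Tile 14: at (0,3), goal (3,1), distance |0-3|+|3-1| = 5
Tile 13: at (1,0), goal (3,0), distance |1-3|+|0-0| = 2
Tile 3: at (1,1), goal (0,2), distance |1-0|+|1-2| = 2
Tile 11: at (1,2), goal (2,2), distance |1-2|+|2-2| = 1
Tile 1: at (1,3), goal (0,0), distance |1-0|+|3-0| = 4
Tile 12: at (2,0), goal (2,3), distance |2-2|+|0-3| = 3
Tile 8: at (2,1), goal (1,3), distance |2-1|+|1-3| = 3
Tile 7: at (2,2), goal (1,2), distance |2-1|+|2-2| = 1
Tile 5: at (2,3), goal (1,0), distance |2-1|+|3-0| = 4
Tile 15: at (3,0), goal (3,2), distance |3-3|+|0-2| = 2
Tile 6: at (3,2), goal (1,1), distance |3-1|+|2-1| = 3
Tile 2: at (3,3), goal (0,1), distance |3-0|+|3-1| = 5
Sum: 2 + 2 + 1 + 5 + 2 + 2 + 1 + 4 + 3 + 3 + 1 + 4 + 2 + 3 + 5 = 40

Answer: 40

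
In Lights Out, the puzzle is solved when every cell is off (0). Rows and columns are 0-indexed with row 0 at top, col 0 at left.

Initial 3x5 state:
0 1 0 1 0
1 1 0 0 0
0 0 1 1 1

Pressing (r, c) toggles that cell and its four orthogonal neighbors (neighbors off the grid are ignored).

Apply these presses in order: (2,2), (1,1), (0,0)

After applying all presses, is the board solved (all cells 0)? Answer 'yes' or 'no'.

After press 1 at (2,2):
0 1 0 1 0
1 1 1 0 0
0 1 0 0 1

After press 2 at (1,1):
0 0 0 1 0
0 0 0 0 0
0 0 0 0 1

After press 3 at (0,0):
1 1 0 1 0
1 0 0 0 0
0 0 0 0 1

Lights still on: 5

Answer: no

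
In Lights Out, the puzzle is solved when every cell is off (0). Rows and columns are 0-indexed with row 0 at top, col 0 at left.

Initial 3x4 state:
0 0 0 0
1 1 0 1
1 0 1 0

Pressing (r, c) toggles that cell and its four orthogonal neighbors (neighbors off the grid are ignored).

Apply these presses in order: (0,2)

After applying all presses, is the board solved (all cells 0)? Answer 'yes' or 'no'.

Answer: no

Derivation:
After press 1 at (0,2):
0 1 1 1
1 1 1 1
1 0 1 0

Lights still on: 9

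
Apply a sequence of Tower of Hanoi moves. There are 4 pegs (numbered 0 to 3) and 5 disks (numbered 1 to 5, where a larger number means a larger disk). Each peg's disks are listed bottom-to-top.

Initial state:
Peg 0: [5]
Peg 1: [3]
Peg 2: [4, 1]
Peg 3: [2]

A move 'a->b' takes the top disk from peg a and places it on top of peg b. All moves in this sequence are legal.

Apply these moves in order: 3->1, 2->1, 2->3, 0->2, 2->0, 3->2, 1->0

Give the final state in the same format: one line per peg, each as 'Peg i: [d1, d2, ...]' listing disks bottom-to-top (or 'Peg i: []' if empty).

After move 1 (3->1):
Peg 0: [5]
Peg 1: [3, 2]
Peg 2: [4, 1]
Peg 3: []

After move 2 (2->1):
Peg 0: [5]
Peg 1: [3, 2, 1]
Peg 2: [4]
Peg 3: []

After move 3 (2->3):
Peg 0: [5]
Peg 1: [3, 2, 1]
Peg 2: []
Peg 3: [4]

After move 4 (0->2):
Peg 0: []
Peg 1: [3, 2, 1]
Peg 2: [5]
Peg 3: [4]

After move 5 (2->0):
Peg 0: [5]
Peg 1: [3, 2, 1]
Peg 2: []
Peg 3: [4]

After move 6 (3->2):
Peg 0: [5]
Peg 1: [3, 2, 1]
Peg 2: [4]
Peg 3: []

After move 7 (1->0):
Peg 0: [5, 1]
Peg 1: [3, 2]
Peg 2: [4]
Peg 3: []

Answer: Peg 0: [5, 1]
Peg 1: [3, 2]
Peg 2: [4]
Peg 3: []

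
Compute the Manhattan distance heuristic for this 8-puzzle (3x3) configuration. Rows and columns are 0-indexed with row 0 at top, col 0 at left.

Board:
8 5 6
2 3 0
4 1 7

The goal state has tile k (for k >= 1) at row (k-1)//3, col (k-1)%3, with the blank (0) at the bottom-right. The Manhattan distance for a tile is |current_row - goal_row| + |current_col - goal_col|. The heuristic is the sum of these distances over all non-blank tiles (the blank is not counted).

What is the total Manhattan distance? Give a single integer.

Tile 8: (0,0)->(2,1) = 3
Tile 5: (0,1)->(1,1) = 1
Tile 6: (0,2)->(1,2) = 1
Tile 2: (1,0)->(0,1) = 2
Tile 3: (1,1)->(0,2) = 2
Tile 4: (2,0)->(1,0) = 1
Tile 1: (2,1)->(0,0) = 3
Tile 7: (2,2)->(2,0) = 2
Sum: 3 + 1 + 1 + 2 + 2 + 1 + 3 + 2 = 15

Answer: 15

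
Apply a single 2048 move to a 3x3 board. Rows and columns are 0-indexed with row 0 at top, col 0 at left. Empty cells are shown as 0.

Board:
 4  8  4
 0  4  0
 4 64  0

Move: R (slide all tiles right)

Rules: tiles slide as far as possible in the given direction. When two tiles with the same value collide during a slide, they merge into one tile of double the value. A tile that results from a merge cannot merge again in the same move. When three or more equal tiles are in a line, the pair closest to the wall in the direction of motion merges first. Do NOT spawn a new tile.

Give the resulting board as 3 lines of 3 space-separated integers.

Slide right:
row 0: [4, 8, 4] -> [4, 8, 4]
row 1: [0, 4, 0] -> [0, 0, 4]
row 2: [4, 64, 0] -> [0, 4, 64]

Answer:  4  8  4
 0  0  4
 0  4 64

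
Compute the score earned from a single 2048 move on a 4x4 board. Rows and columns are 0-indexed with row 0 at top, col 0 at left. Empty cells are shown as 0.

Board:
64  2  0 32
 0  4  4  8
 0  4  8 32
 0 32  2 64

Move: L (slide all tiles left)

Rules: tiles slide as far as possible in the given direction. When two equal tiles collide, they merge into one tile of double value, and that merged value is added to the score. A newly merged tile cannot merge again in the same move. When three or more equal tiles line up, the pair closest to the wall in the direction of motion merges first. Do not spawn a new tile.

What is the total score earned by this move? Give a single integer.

Slide left:
row 0: [64, 2, 0, 32] -> [64, 2, 32, 0]  score +0 (running 0)
row 1: [0, 4, 4, 8] -> [8, 8, 0, 0]  score +8 (running 8)
row 2: [0, 4, 8, 32] -> [4, 8, 32, 0]  score +0 (running 8)
row 3: [0, 32, 2, 64] -> [32, 2, 64, 0]  score +0 (running 8)
Board after move:
64  2 32  0
 8  8  0  0
 4  8 32  0
32  2 64  0

Answer: 8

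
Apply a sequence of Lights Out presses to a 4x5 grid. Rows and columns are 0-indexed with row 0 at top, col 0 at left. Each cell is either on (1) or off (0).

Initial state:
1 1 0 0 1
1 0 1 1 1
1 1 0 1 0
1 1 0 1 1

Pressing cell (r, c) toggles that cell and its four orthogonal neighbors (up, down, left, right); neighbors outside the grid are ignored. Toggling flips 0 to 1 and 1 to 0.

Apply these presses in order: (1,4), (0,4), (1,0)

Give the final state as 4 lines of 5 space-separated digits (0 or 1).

After press 1 at (1,4):
1 1 0 0 0
1 0 1 0 0
1 1 0 1 1
1 1 0 1 1

After press 2 at (0,4):
1 1 0 1 1
1 0 1 0 1
1 1 0 1 1
1 1 0 1 1

After press 3 at (1,0):
0 1 0 1 1
0 1 1 0 1
0 1 0 1 1
1 1 0 1 1

Answer: 0 1 0 1 1
0 1 1 0 1
0 1 0 1 1
1 1 0 1 1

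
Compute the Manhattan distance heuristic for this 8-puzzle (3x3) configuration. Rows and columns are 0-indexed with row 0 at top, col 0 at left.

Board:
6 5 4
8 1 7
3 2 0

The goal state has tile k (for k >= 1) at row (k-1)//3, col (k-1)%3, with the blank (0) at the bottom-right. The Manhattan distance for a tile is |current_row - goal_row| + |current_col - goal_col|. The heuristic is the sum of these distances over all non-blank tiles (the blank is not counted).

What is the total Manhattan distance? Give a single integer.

Tile 6: at (0,0), goal (1,2), distance |0-1|+|0-2| = 3
Tile 5: at (0,1), goal (1,1), distance |0-1|+|1-1| = 1
Tile 4: at (0,2), goal (1,0), distance |0-1|+|2-0| = 3
Tile 8: at (1,0), goal (2,1), distance |1-2|+|0-1| = 2
Tile 1: at (1,1), goal (0,0), distance |1-0|+|1-0| = 2
Tile 7: at (1,2), goal (2,0), distance |1-2|+|2-0| = 3
Tile 3: at (2,0), goal (0,2), distance |2-0|+|0-2| = 4
Tile 2: at (2,1), goal (0,1), distance |2-0|+|1-1| = 2
Sum: 3 + 1 + 3 + 2 + 2 + 3 + 4 + 2 = 20

Answer: 20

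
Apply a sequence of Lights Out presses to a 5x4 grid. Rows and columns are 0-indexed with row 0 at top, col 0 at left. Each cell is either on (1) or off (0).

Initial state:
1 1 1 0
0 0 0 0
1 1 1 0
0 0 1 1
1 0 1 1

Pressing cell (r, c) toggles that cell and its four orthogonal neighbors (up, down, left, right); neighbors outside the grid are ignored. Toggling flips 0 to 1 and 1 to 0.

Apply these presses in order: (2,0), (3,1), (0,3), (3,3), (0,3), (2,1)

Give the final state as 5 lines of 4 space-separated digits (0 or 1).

After press 1 at (2,0):
1 1 1 0
1 0 0 0
0 0 1 0
1 0 1 1
1 0 1 1

After press 2 at (3,1):
1 1 1 0
1 0 0 0
0 1 1 0
0 1 0 1
1 1 1 1

After press 3 at (0,3):
1 1 0 1
1 0 0 1
0 1 1 0
0 1 0 1
1 1 1 1

After press 4 at (3,3):
1 1 0 1
1 0 0 1
0 1 1 1
0 1 1 0
1 1 1 0

After press 5 at (0,3):
1 1 1 0
1 0 0 0
0 1 1 1
0 1 1 0
1 1 1 0

After press 6 at (2,1):
1 1 1 0
1 1 0 0
1 0 0 1
0 0 1 0
1 1 1 0

Answer: 1 1 1 0
1 1 0 0
1 0 0 1
0 0 1 0
1 1 1 0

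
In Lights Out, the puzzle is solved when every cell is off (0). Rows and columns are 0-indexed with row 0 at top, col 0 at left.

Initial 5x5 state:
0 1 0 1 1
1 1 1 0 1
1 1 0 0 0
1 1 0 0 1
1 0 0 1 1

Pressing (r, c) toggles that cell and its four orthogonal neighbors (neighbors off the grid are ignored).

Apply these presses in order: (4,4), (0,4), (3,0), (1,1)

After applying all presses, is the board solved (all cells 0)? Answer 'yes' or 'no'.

After press 1 at (4,4):
0 1 0 1 1
1 1 1 0 1
1 1 0 0 0
1 1 0 0 0
1 0 0 0 0

After press 2 at (0,4):
0 1 0 0 0
1 1 1 0 0
1 1 0 0 0
1 1 0 0 0
1 0 0 0 0

After press 3 at (3,0):
0 1 0 0 0
1 1 1 0 0
0 1 0 0 0
0 0 0 0 0
0 0 0 0 0

After press 4 at (1,1):
0 0 0 0 0
0 0 0 0 0
0 0 0 0 0
0 0 0 0 0
0 0 0 0 0

Lights still on: 0

Answer: yes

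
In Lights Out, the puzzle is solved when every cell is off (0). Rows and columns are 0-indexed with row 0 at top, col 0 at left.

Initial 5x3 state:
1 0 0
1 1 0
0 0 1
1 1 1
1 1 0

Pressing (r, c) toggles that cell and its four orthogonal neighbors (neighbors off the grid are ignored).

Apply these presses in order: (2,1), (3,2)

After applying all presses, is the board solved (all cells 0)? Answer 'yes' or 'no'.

Answer: no

Derivation:
After press 1 at (2,1):
1 0 0
1 0 0
1 1 0
1 0 1
1 1 0

After press 2 at (3,2):
1 0 0
1 0 0
1 1 1
1 1 0
1 1 1

Lights still on: 10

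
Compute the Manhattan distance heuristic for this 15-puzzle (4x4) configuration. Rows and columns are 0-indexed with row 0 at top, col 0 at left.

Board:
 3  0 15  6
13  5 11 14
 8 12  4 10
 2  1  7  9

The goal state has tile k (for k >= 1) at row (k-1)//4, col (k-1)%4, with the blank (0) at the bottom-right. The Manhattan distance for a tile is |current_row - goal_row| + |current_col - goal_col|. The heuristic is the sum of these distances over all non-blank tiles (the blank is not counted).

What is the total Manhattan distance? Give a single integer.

Tile 3: at (0,0), goal (0,2), distance |0-0|+|0-2| = 2
Tile 15: at (0,2), goal (3,2), distance |0-3|+|2-2| = 3
Tile 6: at (0,3), goal (1,1), distance |0-1|+|3-1| = 3
Tile 13: at (1,0), goal (3,0), distance |1-3|+|0-0| = 2
Tile 5: at (1,1), goal (1,0), distance |1-1|+|1-0| = 1
Tile 11: at (1,2), goal (2,2), distance |1-2|+|2-2| = 1
Tile 14: at (1,3), goal (3,1), distance |1-3|+|3-1| = 4
Tile 8: at (2,0), goal (1,3), distance |2-1|+|0-3| = 4
Tile 12: at (2,1), goal (2,3), distance |2-2|+|1-3| = 2
Tile 4: at (2,2), goal (0,3), distance |2-0|+|2-3| = 3
Tile 10: at (2,3), goal (2,1), distance |2-2|+|3-1| = 2
Tile 2: at (3,0), goal (0,1), distance |3-0|+|0-1| = 4
Tile 1: at (3,1), goal (0,0), distance |3-0|+|1-0| = 4
Tile 7: at (3,2), goal (1,2), distance |3-1|+|2-2| = 2
Tile 9: at (3,3), goal (2,0), distance |3-2|+|3-0| = 4
Sum: 2 + 3 + 3 + 2 + 1 + 1 + 4 + 4 + 2 + 3 + 2 + 4 + 4 + 2 + 4 = 41

Answer: 41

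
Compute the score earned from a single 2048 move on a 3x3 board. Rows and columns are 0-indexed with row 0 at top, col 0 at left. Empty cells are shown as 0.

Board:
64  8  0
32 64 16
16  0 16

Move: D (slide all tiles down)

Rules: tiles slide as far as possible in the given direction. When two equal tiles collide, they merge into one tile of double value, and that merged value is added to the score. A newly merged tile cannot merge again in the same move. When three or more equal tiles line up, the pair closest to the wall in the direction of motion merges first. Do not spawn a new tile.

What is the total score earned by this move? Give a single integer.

Answer: 32

Derivation:
Slide down:
col 0: [64, 32, 16] -> [64, 32, 16]  score +0 (running 0)
col 1: [8, 64, 0] -> [0, 8, 64]  score +0 (running 0)
col 2: [0, 16, 16] -> [0, 0, 32]  score +32 (running 32)
Board after move:
64  0  0
32  8  0
16 64 32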